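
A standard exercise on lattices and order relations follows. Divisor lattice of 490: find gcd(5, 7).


In a divisor lattice, meet = gcd (greatest common divisor).
By Euclidean algorithm or factoring: gcd(5,7) = 1


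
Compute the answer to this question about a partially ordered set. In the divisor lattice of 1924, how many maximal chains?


A maximal chain goes from the minimum element to a maximal element via cover relations.
Counting all min-to-max paths in the cover graph.
Total maximal chains: 12


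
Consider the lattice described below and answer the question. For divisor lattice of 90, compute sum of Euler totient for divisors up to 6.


Divisors of 90 up to 6: [1, 2, 3, 5, 6]
phi values: [1, 1, 2, 4, 2]
Sum = 10


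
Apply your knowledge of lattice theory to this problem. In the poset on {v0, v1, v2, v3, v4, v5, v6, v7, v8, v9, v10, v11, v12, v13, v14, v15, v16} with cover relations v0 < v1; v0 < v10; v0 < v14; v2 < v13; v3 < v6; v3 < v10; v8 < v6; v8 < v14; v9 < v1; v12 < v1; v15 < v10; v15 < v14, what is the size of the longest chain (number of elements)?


A chain is a totally ordered subset; we count the number of elements in a maximum chain.
Compute, for each element x, the size of the longest chain ending at x:
  v0: 1
  v2: 1
  v3: 1
  v4: 1
  v5: 1
  v7: 1
  ...
A maximum chain: v0 < v1
Number of elements in the longest chain: 2


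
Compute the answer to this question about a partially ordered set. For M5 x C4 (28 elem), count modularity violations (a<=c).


Modular law: if a <= c then a v (b ^ c) = (a v b) ^ c.
Check all triples (a,b,c) with a <= c among 28 elements.
This lattice is modular (diamonds M_m and their chain-products are modular).
Total violating triples: 0


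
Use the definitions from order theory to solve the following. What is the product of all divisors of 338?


Divisors of 338: [1, 2, 13, 26, 169, 338]
Product = n^(d(n)/2) = 338^(6/2)
Product = 38614472


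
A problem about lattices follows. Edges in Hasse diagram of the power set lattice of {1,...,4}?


A cover relation a -< b holds when a < b with no c strictly between.
Cover relations:
  {} -< {1}
  {} -< {2}
  {} -< {3}
  {} -< {4}
  {1} -< {1,2}
  {1} -< {1,3}
  {1} -< {1,4}
  {2} -< {1,2}
  ...24 more
Total: 32


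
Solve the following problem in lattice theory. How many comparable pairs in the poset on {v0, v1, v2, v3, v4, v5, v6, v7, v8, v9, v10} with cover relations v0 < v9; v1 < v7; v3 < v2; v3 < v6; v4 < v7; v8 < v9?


A comparable pair {a,b} has a < b or b < a in the order.
Count unordered pairs where one element is strictly below the other.
Examples: {v0,v9}, {v1,v7}, {v2,v3}, {v3,v6}, ...
Total comparable pairs: 6


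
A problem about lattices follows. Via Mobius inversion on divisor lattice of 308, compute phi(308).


phi(n) = n * prod_{p|n} (1 - 1/p).
Prime divisors of 308: [2, 7, 11]
phi(308) = 308 * (1 - 1/2) * (1 - 1/7) * (1 - 1/11)
phi(308) = 120


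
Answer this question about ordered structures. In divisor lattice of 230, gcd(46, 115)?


Meet=gcd.
gcd(46,115)=23


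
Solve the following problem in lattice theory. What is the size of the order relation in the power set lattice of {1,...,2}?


The order relation is {(a,b) : a <= b}, reflexive so it includes (a,a).
Examples: ({},{}), ({},{1,2}), ({},{1}), ({},{2}), ({1,2},{1,2}), ...
Total ordered pairs: 9


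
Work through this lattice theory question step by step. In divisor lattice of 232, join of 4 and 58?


In a divisor lattice, join = lcm (least common multiple).
gcd(4,58) = 2
lcm(4,58) = 4*58/gcd = 232/2 = 116


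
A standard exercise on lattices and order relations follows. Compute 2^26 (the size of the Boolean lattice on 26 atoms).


Power set = 2^n.
2^26 = 67108864


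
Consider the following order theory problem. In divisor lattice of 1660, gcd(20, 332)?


Meet=gcd.
gcd(20,332)=4


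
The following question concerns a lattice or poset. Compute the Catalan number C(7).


C(n) = C(2n, n) / (n+1).
C(14, 7) = 3432
C(7) = 3432 / 8 = 429


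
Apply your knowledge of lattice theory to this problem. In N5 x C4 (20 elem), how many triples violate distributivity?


Distributive law: a ^ (b v c) = (a ^ b) v (a ^ c).
Check all 20^3 = 8000 ordered triples (a,b,c).
  e.g. a=(b,0), b=(a,0), c=(c,0): lhs=(b,0) != rhs=(a,0)
  e.g. a=(b,0), b=(a,0), c=(c,1): lhs=(b,0) != rhs=(a,0)
Total violating triples: 128


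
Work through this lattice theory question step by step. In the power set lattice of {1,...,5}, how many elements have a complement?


An element a is complemented if some b has a meet b = bottom, a join b = top.
every subset A has complement S\A, so all elements are complemented.
Complemented elements: {}, {1}, {2}, {3}, {4}, {5}, ... (26 more)
Count: 32


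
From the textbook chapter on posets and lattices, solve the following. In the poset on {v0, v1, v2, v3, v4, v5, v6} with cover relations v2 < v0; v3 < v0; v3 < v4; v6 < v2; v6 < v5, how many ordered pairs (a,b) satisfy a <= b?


The order relation is {(a,b) : a <= b}, reflexive so it includes (a,a).
Examples: (v0,v0), (v1,v1), (v2,v0), (v2,v2), (v3,v0), ...
Total ordered pairs: 13


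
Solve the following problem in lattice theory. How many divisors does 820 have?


Divisors of 820: [1, 2, 4, 5, 10, 20, 41, 82, 164, 205, 410, 820]
Count: 12


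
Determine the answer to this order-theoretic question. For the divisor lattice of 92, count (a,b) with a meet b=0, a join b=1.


Complement pair (a,b): a meet b = bottom, a join b = top.
Here: gcd(a,b)=1 and lcm(a,b)=92, i.e. a*b=92 with a,b coprime.
Pairs found: (1,92), (4,23), (23,4), (92,1)
Total ordered pairs: 4


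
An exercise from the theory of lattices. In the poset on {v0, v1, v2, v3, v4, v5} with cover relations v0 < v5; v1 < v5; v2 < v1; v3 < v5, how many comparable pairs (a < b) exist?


A comparable pair {a,b} has a < b or b < a in the order.
Count unordered pairs where one element is strictly below the other.
Examples: {v0,v5}, {v1,v2}, {v1,v5}, {v2,v5}, ...
Total comparable pairs: 5


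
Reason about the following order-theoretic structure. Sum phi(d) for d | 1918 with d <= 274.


Divisors of 1918 up to 274: [1, 2, 7, 14, 137, 274]
phi values: [1, 1, 6, 6, 136, 136]
Sum = 286


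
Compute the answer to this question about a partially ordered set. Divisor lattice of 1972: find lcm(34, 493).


In a divisor lattice, join = lcm (least common multiple).
gcd(34,493) = 17
lcm(34,493) = 34*493/gcd = 16762/17 = 986


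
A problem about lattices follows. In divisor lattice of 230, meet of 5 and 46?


In a divisor lattice, meet = gcd (greatest common divisor).
By Euclidean algorithm or factoring: gcd(5,46) = 1


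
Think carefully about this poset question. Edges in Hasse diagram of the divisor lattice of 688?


A cover relation a -< b holds when a < b with no c strictly between.
Cover relations:
  1 -< 2
  1 -< 43
  2 -< 4
  2 -< 86
  4 -< 8
  4 -< 172
  8 -< 16
  8 -< 344
  ...5 more
Total: 13


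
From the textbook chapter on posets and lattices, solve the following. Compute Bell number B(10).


B(n) = number of set partitions of an n-element set.
B(n) satisfies the recurrence: B(n+1) = sum_k C(n,k)*B(k).
B(10) = 115975


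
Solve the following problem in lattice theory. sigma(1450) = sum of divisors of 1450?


sigma(n) = sum of divisors.
Divisors of 1450: [1, 2, 5, 10, 25, 29, 50, 58, 145, 290, 725, 1450]
Sum = 2790


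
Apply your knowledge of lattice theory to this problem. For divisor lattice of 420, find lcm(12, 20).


In a divisor lattice, join = lcm (least common multiple).
Compute lcm iteratively: start with first element, then lcm(current, next).
Elements: [12, 20]
lcm(12,20) = 60
Final lcm = 60


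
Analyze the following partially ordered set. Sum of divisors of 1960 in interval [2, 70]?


Interval [2,70] in divisors of 1960: [2, 10, 14, 70]
Sum = 96


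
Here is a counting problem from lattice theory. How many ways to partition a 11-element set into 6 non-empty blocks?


S(n,k) = k*S(n-1,k) + S(n-1,k-1).
S(10,6) = 22827, S(10,5) = 42525
S(11,6) = 6*22827 + 42525 = 136962 + 42525
S(11,6) = 179487


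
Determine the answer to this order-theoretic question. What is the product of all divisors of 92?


Divisors of 92: [1, 2, 4, 23, 46, 92]
Product = n^(d(n)/2) = 92^(6/2)
Product = 778688


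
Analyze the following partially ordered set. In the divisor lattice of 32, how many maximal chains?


A maximal chain goes from the minimum element to a maximal element via cover relations.
Counting all min-to-max paths in the cover graph.
Total maximal chains: 1


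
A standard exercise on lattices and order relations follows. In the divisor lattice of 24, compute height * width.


Height = length of longest chain minus 1; width = size of largest antichain.
A maximum chain: 1 | 3 | 6 | 12 | 24  (height 4).
A maximum antichain: {2, 3}  (width 2).
Product = 4 * 2 = 8


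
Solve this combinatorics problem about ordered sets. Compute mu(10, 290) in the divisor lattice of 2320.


In a divisor lattice, mu(a,b) = mu(b/a) where mu is the classical Mobius function.
b/a = 290/10 = 29
Prime factorization of 29: primes [29]
29 is squarefree with 1 prime factor(s), so mu(29) = (-1)^1 = -1


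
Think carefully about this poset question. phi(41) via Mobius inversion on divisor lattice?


phi(n) = n * prod_{p|n} (1 - 1/p).
Prime divisors of 41: [41]
phi(41) = 41 * (1 - 1/41)
phi(41) = 40


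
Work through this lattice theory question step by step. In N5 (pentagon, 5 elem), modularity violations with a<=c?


Modular law: if a <= c then a v (b ^ c) = (a v b) ^ c.
Check all triples (a,b,c) with a <= c among 5 elements.
  e.g. a=a, b=c, c=b: lhs=a != rhs=b
Total violating triples: 1


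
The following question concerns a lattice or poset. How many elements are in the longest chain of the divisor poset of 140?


A chain is a totally ordered subset; we count the number of elements in a maximum chain.
Compute, for each element x, the size of the longest chain ending at x:
  1: 1
  2: 2
  5: 2
  7: 2
  4: 3
  10: 3
  ...
A maximum chain: 1 < 2 < 4 < 20 < 140
Number of elements in the longest chain: 5


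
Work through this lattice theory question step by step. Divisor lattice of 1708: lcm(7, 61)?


Join=lcm.
gcd(7,61)=1
lcm=427


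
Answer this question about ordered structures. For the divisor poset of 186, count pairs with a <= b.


The order relation is {(a,b) : a <= b}, reflexive so it includes (a,a).
Examples: (1,1), (1,186), (1,2), (1,3), (1,31), ...
Total ordered pairs: 27


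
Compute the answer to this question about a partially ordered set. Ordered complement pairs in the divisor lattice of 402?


Complement pair (a,b): a meet b = bottom, a join b = top.
Here: gcd(a,b)=1 and lcm(a,b)=402, i.e. a*b=402 with a,b coprime.
Pairs found: (1,402), (2,201), (3,134), (6,67), ... (4 more)
Total ordered pairs: 8


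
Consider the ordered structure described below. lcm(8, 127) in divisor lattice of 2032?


Join=lcm.
gcd(8,127)=1
lcm=1016


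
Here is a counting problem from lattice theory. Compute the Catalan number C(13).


C(n) = C(2n, n) / (n+1).
C(26, 13) = 10400600
C(13) = 10400600 / 14 = 742900


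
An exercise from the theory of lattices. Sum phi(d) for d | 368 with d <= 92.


Divisors of 368 up to 92: [1, 2, 4, 8, 16, 23, 46, 92]
phi values: [1, 1, 2, 4, 8, 22, 22, 44]
Sum = 104


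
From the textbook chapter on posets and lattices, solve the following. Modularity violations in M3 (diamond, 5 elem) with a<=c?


Modular law: if a <= c then a v (b ^ c) = (a v b) ^ c.
Check all triples (a,b,c) with a <= c among 5 elements.
This lattice is modular (diamonds M_m and their chain-products are modular).
Total violating triples: 0


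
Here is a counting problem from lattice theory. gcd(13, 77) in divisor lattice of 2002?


Meet=gcd.
gcd(13,77)=1


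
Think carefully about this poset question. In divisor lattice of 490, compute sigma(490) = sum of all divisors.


sigma(n) = sum of divisors.
Divisors of 490: [1, 2, 5, 7, 10, 14, 35, 49, 70, 98, 245, 490]
Sum = 1026


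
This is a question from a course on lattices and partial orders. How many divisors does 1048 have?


Divisors of 1048: [1, 2, 4, 8, 131, 262, 524, 1048]
Count: 8


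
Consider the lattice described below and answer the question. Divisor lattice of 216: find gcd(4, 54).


In a divisor lattice, meet = gcd (greatest common divisor).
By Euclidean algorithm or factoring: gcd(4,54) = 2


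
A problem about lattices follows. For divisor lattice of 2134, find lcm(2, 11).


In a divisor lattice, join = lcm (least common multiple).
Compute lcm iteratively: start with first element, then lcm(current, next).
Elements: [2, 11]
lcm(2,11) = 22
Final lcm = 22


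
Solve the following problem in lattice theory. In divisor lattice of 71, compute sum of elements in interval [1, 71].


Interval [1,71] in divisors of 71: [1, 71]
Sum = 72


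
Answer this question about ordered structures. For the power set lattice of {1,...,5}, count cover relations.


A cover relation a -< b holds when a < b with no c strictly between.
Cover relations:
  {} -< {1}
  {} -< {2}
  {} -< {3}
  {} -< {4}
  {} -< {5}
  {1} -< {1,2}
  {1} -< {1,3}
  {1} -< {1,4}
  ...72 more
Total: 80


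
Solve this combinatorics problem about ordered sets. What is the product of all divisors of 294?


Divisors of 294: [1, 2, 3, 6, 7, 14, 21, 42, 49, 98, 147, 294]
Product = n^(d(n)/2) = 294^(12/2)
Product = 645779095649856


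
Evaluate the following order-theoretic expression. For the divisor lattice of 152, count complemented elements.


An element a is complemented if some b has a meet b = bottom, a join b = top.
a is complemented iff gcd(a, n/a)=1, i.e. a is a unitary divisor of 152.
Complemented elements: 1, 8, 19, 152
Count: 4


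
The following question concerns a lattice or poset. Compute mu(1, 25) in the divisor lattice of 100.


In a divisor lattice, mu(a,b) = mu(b/a) where mu is the classical Mobius function.
b/a = 25/1 = 25
Prime factorization of 25: primes [5]
25 is not squarefree, so mu(25) = 0


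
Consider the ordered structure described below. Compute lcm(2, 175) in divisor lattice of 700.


In a divisor lattice, join = lcm (least common multiple).
gcd(2,175) = 1
lcm(2,175) = 2*175/gcd = 350/1 = 350


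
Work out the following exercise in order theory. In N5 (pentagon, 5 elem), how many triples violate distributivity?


Distributive law: a ^ (b v c) = (a ^ b) v (a ^ c).
Check all 5^3 = 125 ordered triples (a,b,c).
  e.g. a=b, b=a, c=c: lhs=b != rhs=a
  e.g. a=b, b=c, c=a: lhs=b != rhs=a
Total violating triples: 2


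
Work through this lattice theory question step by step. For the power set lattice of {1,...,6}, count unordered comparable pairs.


A comparable pair {a,b} has a < b or b < a in the order.
Count unordered pairs where one element is strictly below the other.
Examples: {{},{1}}, {{},{2}}, {{},{3}}, {{},{4}}, ...
Total comparable pairs: 665


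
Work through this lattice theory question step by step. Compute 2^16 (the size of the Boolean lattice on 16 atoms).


Power set = 2^n.
2^16 = 65536


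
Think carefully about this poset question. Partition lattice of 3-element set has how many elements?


B(n) = number of set partitions of an n-element set.
B(n) satisfies the recurrence: B(n+1) = sum_k C(n,k)*B(k).
B(3) = 5


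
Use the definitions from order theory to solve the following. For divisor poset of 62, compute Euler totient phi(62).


phi(n) = n * prod_{p|n} (1 - 1/p).
Prime divisors of 62: [2, 31]
phi(62) = 62 * (1 - 1/2) * (1 - 1/31)
phi(62) = 30


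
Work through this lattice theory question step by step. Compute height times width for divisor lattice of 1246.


Height = length of longest chain minus 1; width = size of largest antichain.
A maximum chain: 1 | 89 | 623 | 1246  (height 3).
A maximum antichain: {2, 7, 89}  (width 3).
Product = 3 * 3 = 9


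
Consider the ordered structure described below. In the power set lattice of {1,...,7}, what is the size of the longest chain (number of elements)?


A chain is a totally ordered subset; we count the number of elements in a maximum chain.
Compute, for each element x, the size of the longest chain ending at x:
  {}: 1
  {1}: 2
  {2}: 2
  {3}: 2
  {4}: 2
  {5}: 2
  ...
A maximum chain: {} < {1} < {1,2} < {1,2,3} < {1,2,3,4} < {1,2,3,4,5} < {1,2,3,4,5,6} < {1,2,3,4,5,6,7}
Number of elements in the longest chain: 8


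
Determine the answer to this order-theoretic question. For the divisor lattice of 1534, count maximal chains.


A maximal chain goes from the minimum element to a maximal element via cover relations.
Counting all min-to-max paths in the cover graph.
Total maximal chains: 6


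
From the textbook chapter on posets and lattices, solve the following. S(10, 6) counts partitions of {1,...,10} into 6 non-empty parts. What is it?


S(n,k) = k*S(n-1,k) + S(n-1,k-1).
S(9,6) = 2646, S(9,5) = 6951
S(10,6) = 6*2646 + 6951 = 15876 + 6951
S(10,6) = 22827


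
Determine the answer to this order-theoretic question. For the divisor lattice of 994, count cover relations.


A cover relation a -< b holds when a < b with no c strictly between.
Cover relations:
  1 -< 2
  1 -< 7
  1 -< 71
  2 -< 14
  2 -< 142
  7 -< 14
  7 -< 497
  14 -< 994
  ...4 more
Total: 12


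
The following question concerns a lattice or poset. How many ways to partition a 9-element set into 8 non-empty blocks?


S(n,k) = k*S(n-1,k) + S(n-1,k-1).
S(8,8) = 1, S(8,7) = 28
S(9,8) = 8*1 + 28 = 8 + 28
S(9,8) = 36


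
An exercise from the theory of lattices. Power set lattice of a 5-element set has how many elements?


Power set = 2^n.
2^5 = 32


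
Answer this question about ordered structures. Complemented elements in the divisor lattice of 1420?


An element a is complemented if some b has a meet b = bottom, a join b = top.
a is complemented iff gcd(a, n/a)=1, i.e. a is a unitary divisor of 1420.
Complemented elements: 1, 4, 5, 20, 71, 284, ... (2 more)
Count: 8


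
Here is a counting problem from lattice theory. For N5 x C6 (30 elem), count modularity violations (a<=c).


Modular law: if a <= c then a v (b ^ c) = (a v b) ^ c.
Check all triples (a,b,c) with a <= c among 30 elements.
  e.g. a=(a,0), b=(c,0), c=(b,0): lhs=(a,0) != rhs=(b,0)
  e.g. a=(a,0), b=(c,1), c=(b,0): lhs=(a,0) != rhs=(b,0)
Total violating triples: 126


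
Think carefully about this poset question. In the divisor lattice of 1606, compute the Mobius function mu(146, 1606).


In a divisor lattice, mu(a,b) = mu(b/a) where mu is the classical Mobius function.
b/a = 1606/146 = 11
Prime factorization of 11: primes [11]
11 is squarefree with 1 prime factor(s), so mu(11) = (-1)^1 = -1


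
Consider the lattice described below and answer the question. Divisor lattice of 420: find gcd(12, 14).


In a divisor lattice, meet = gcd (greatest common divisor).
By Euclidean algorithm or factoring: gcd(12,14) = 2


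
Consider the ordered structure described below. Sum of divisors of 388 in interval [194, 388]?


Interval [194,388] in divisors of 388: [194, 388]
Sum = 582


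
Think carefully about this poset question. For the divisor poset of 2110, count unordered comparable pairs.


A comparable pair {a,b} has a < b or b < a in the order.
Count unordered pairs where one element is strictly below the other.
Examples: {1,2}, {1,5}, {1,10}, {1,211}, ...
Total comparable pairs: 19


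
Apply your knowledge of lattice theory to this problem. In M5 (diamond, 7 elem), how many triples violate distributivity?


Distributive law: a ^ (b v c) = (a ^ b) v (a ^ c).
Check all 7^3 = 343 ordered triples (a,b,c).
  e.g. a=a1, b=a2, c=a3: lhs=a1 != rhs=0
  e.g. a=a1, b=a2, c=a4: lhs=a1 != rhs=0
Total violating triples: 60


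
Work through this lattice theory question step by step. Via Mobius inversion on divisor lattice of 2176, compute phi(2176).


phi(n) = n * prod_{p|n} (1 - 1/p).
Prime divisors of 2176: [2, 17]
phi(2176) = 2176 * (1 - 1/2) * (1 - 1/17)
phi(2176) = 1024


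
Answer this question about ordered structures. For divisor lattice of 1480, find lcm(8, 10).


In a divisor lattice, join = lcm (least common multiple).
Compute lcm iteratively: start with first element, then lcm(current, next).
Elements: [8, 10]
lcm(8,10) = 40
Final lcm = 40


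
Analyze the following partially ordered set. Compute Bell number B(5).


B(n) = number of set partitions of an n-element set.
B(n) satisfies the recurrence: B(n+1) = sum_k C(n,k)*B(k).
B(5) = 52


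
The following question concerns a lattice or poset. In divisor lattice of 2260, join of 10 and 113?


In a divisor lattice, join = lcm (least common multiple).
gcd(10,113) = 1
lcm(10,113) = 10*113/gcd = 1130/1 = 1130


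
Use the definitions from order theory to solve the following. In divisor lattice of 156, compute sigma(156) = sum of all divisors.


sigma(n) = sum of divisors.
Divisors of 156: [1, 2, 3, 4, 6, 12, 13, 26, 39, 52, 78, 156]
Sum = 392


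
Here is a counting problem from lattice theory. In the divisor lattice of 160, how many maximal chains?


A maximal chain goes from the minimum element to a maximal element via cover relations.
Counting all min-to-max paths in the cover graph.
Total maximal chains: 6


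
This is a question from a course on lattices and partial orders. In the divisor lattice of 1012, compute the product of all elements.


Divisors of 1012: [1, 2, 4, 11, 22, 23, 44, 46, 92, 253, 506, 1012]
Product = n^(d(n)/2) = 1012^(12/2)
Product = 1074194872535977984


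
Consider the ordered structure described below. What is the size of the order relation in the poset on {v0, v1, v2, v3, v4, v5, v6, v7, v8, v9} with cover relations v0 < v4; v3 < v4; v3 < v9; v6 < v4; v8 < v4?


The order relation is {(a,b) : a <= b}, reflexive so it includes (a,a).
Examples: (v0,v0), (v0,v4), (v1,v1), (v2,v2), (v3,v3), ...
Total ordered pairs: 15


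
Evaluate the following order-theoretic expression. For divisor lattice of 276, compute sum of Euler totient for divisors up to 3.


Divisors of 276 up to 3: [1, 2, 3]
phi values: [1, 1, 2]
Sum = 4


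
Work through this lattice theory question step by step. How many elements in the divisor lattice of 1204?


Divisors of 1204: [1, 2, 4, 7, 14, 28, 43, 86, 172, 301, 602, 1204]
Count: 12


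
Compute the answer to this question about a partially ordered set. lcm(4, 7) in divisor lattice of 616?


Join=lcm.
gcd(4,7)=1
lcm=28


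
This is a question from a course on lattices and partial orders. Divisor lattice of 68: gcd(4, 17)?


Meet=gcd.
gcd(4,17)=1


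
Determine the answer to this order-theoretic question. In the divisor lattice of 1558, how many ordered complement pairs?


Complement pair (a,b): a meet b = bottom, a join b = top.
Here: gcd(a,b)=1 and lcm(a,b)=1558, i.e. a*b=1558 with a,b coprime.
Pairs found: (1,1558), (2,779), (19,82), (38,41), ... (4 more)
Total ordered pairs: 8


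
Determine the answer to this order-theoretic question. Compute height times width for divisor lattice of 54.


Height = length of longest chain minus 1; width = size of largest antichain.
A maximum chain: 1 | 3 | 9 | 27 | 54  (height 4).
A maximum antichain: {2, 3}  (width 2).
Product = 4 * 2 = 8


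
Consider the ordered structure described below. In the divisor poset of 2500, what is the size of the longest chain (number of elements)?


A chain is a totally ordered subset; we count the number of elements in a maximum chain.
Compute, for each element x, the size of the longest chain ending at x:
  1: 1
  2: 2
  5: 2
  4: 3
  25: 3
  10: 3
  ...
A maximum chain: 1 < 2 < 4 < 20 < 100 < 500 < 2500
Number of elements in the longest chain: 7


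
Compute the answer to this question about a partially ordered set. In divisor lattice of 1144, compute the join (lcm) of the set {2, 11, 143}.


In a divisor lattice, join = lcm (least common multiple).
Compute lcm iteratively: start with first element, then lcm(current, next).
Elements: [2, 11, 143]
lcm(2,11) = 22
lcm(22,143) = 286
Final lcm = 286


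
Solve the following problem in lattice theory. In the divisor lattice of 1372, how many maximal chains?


A maximal chain goes from the minimum element to a maximal element via cover relations.
Counting all min-to-max paths in the cover graph.
Total maximal chains: 10


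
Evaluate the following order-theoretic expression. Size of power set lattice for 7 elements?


Power set = 2^n.
2^7 = 128


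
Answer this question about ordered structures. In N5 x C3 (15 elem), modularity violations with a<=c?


Modular law: if a <= c then a v (b ^ c) = (a v b) ^ c.
Check all triples (a,b,c) with a <= c among 15 elements.
  e.g. a=(a,0), b=(c,0), c=(b,0): lhs=(a,0) != rhs=(b,0)
  e.g. a=(a,0), b=(c,1), c=(b,0): lhs=(a,0) != rhs=(b,0)
Total violating triples: 18


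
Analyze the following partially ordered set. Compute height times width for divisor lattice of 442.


Height = length of longest chain minus 1; width = size of largest antichain.
A maximum chain: 1 | 17 | 221 | 442  (height 3).
A maximum antichain: {2, 13, 17}  (width 3).
Product = 3 * 3 = 9


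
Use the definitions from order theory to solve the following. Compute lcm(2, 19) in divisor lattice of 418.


In a divisor lattice, join = lcm (least common multiple).
gcd(2,19) = 1
lcm(2,19) = 2*19/gcd = 38/1 = 38


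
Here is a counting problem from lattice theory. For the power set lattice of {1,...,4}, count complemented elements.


An element a is complemented if some b has a meet b = bottom, a join b = top.
every subset A has complement S\A, so all elements are complemented.
Complemented elements: {}, {1}, {2}, {3}, {4}, {1,2}, ... (10 more)
Count: 16


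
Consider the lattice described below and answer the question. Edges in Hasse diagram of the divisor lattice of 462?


A cover relation a -< b holds when a < b with no c strictly between.
Cover relations:
  1 -< 2
  1 -< 3
  1 -< 7
  1 -< 11
  2 -< 6
  2 -< 14
  2 -< 22
  3 -< 6
  ...24 more
Total: 32


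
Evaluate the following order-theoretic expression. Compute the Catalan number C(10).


C(n) = C(2n, n) / (n+1).
C(20, 10) = 184756
C(10) = 184756 / 11 = 16796


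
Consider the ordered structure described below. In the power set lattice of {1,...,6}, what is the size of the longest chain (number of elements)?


A chain is a totally ordered subset; we count the number of elements in a maximum chain.
Compute, for each element x, the size of the longest chain ending at x:
  {}: 1
  {1}: 2
  {2}: 2
  {3}: 2
  {4}: 2
  {5}: 2
  ...
A maximum chain: {} < {1} < {1,2} < {1,2,3} < {1,2,3,4} < {1,2,3,4,5} < {1,2,3,4,5,6}
Number of elements in the longest chain: 7


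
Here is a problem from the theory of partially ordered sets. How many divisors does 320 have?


Divisors of 320: [1, 2, 4, 5, 8, 10, 16, 20, 32, 40, 64, 80, 160, 320]
Count: 14


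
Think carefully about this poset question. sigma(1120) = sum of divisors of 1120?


sigma(n) = sum of divisors.
Divisors of 1120: [1, 2, 4, 5, 7, 8, 10, 14, 16, 20, 28, 32, 35, 40, 56, 70, 80, 112, 140, 160, 224, 280, 560, 1120]
Sum = 3024


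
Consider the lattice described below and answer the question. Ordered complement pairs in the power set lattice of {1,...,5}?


Complement pair (a,b): a meet b = bottom, a join b = top.
Here: A intersect B = {} and A union B = {1,...,5}.
Pairs found: ({},{1,2,3,4,5}), ({1},{2,3,4,5}), ({2},{1,3,4,5}), ({3},{1,2,4,5}), ... (28 more)
Total ordered pairs: 32


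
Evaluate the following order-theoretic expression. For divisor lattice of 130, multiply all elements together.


Divisors of 130: [1, 2, 5, 10, 13, 26, 65, 130]
Product = n^(d(n)/2) = 130^(8/2)
Product = 285610000


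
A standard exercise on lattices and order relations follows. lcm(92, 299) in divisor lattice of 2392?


Join=lcm.
gcd(92,299)=23
lcm=1196


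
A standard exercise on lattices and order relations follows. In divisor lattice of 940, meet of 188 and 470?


In a divisor lattice, meet = gcd (greatest common divisor).
By Euclidean algorithm or factoring: gcd(188,470) = 94


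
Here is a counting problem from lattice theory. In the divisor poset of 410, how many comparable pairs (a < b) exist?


A comparable pair {a,b} has a < b or b < a in the order.
Count unordered pairs where one element is strictly below the other.
Examples: {1,2}, {1,5}, {1,10}, {1,41}, ...
Total comparable pairs: 19


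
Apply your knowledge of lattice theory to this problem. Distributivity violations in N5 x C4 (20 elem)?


Distributive law: a ^ (b v c) = (a ^ b) v (a ^ c).
Check all 20^3 = 8000 ordered triples (a,b,c).
  e.g. a=(b,0), b=(a,0), c=(c,0): lhs=(b,0) != rhs=(a,0)
  e.g. a=(b,0), b=(a,0), c=(c,1): lhs=(b,0) != rhs=(a,0)
Total violating triples: 128


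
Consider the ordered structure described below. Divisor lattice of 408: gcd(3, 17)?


Meet=gcd.
gcd(3,17)=1


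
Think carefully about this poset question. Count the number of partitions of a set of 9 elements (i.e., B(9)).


B(n) = number of set partitions of an n-element set.
B(n) satisfies the recurrence: B(n+1) = sum_k C(n,k)*B(k).
B(9) = 21147


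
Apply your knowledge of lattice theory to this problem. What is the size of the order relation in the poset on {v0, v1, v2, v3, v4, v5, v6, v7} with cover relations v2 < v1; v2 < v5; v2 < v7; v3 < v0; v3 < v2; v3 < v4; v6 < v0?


The order relation is {(a,b) : a <= b}, reflexive so it includes (a,a).
Examples: (v0,v0), (v1,v1), (v2,v1), (v2,v2), (v2,v5), ...
Total ordered pairs: 18


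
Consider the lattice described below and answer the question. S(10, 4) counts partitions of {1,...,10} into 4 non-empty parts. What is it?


S(n,k) = k*S(n-1,k) + S(n-1,k-1).
S(9,4) = 7770, S(9,3) = 3025
S(10,4) = 4*7770 + 3025 = 31080 + 3025
S(10,4) = 34105


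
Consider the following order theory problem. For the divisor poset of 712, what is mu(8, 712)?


In a divisor lattice, mu(a,b) = mu(b/a) where mu is the classical Mobius function.
b/a = 712/8 = 89
Prime factorization of 89: primes [89]
89 is squarefree with 1 prime factor(s), so mu(89) = (-1)^1 = -1


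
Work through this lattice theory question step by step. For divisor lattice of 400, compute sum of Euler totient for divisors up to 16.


Divisors of 400 up to 16: [1, 2, 4, 5, 8, 10, 16]
phi values: [1, 1, 2, 4, 4, 4, 8]
Sum = 24


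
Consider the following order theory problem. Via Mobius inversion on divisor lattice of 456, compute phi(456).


phi(n) = n * prod_{p|n} (1 - 1/p).
Prime divisors of 456: [2, 3, 19]
phi(456) = 456 * (1 - 1/2) * (1 - 1/3) * (1 - 1/19)
phi(456) = 144


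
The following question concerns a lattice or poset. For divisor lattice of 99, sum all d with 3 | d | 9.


Interval [3,9] in divisors of 99: [3, 9]
Sum = 12


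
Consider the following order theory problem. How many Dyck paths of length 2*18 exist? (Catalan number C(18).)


C(n) = C(2n, n) / (n+1).
C(36, 18) = 9075135300
C(18) = 9075135300 / 19 = 477638700


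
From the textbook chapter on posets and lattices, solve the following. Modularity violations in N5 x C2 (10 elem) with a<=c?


Modular law: if a <= c then a v (b ^ c) = (a v b) ^ c.
Check all triples (a,b,c) with a <= c among 10 elements.
  e.g. a=(a,0), b=(c,0), c=(b,0): lhs=(a,0) != rhs=(b,0)
  e.g. a=(a,0), b=(c,1), c=(b,0): lhs=(a,0) != rhs=(b,0)
Total violating triples: 6


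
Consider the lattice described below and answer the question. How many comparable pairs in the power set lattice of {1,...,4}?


A comparable pair {a,b} has a < b or b < a in the order.
Count unordered pairs where one element is strictly below the other.
Examples: {{},{1}}, {{},{2}}, {{},{3}}, {{},{4}}, ...
Total comparable pairs: 65


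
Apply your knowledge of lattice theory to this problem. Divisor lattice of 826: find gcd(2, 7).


In a divisor lattice, meet = gcd (greatest common divisor).
By Euclidean algorithm or factoring: gcd(2,7) = 1


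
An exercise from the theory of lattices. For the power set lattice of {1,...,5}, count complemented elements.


An element a is complemented if some b has a meet b = bottom, a join b = top.
every subset A has complement S\A, so all elements are complemented.
Complemented elements: {}, {1}, {2}, {3}, {4}, {5}, ... (26 more)
Count: 32


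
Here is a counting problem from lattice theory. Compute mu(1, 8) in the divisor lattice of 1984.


In a divisor lattice, mu(a,b) = mu(b/a) where mu is the classical Mobius function.
b/a = 8/1 = 8
Prime factorization of 8: primes [2]
8 is not squarefree, so mu(8) = 0


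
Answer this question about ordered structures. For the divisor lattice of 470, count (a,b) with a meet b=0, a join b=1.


Complement pair (a,b): a meet b = bottom, a join b = top.
Here: gcd(a,b)=1 and lcm(a,b)=470, i.e. a*b=470 with a,b coprime.
Pairs found: (1,470), (2,235), (5,94), (10,47), ... (4 more)
Total ordered pairs: 8


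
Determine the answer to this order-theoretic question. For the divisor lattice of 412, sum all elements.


sigma(n) = sum of divisors.
Divisors of 412: [1, 2, 4, 103, 206, 412]
Sum = 728


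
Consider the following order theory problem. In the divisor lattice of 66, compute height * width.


Height = length of longest chain minus 1; width = size of largest antichain.
A maximum chain: 1 | 11 | 33 | 66  (height 3).
A maximum antichain: {2, 3, 11}  (width 3).
Product = 3 * 3 = 9


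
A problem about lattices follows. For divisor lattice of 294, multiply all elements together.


Divisors of 294: [1, 2, 3, 6, 7, 14, 21, 42, 49, 98, 147, 294]
Product = n^(d(n)/2) = 294^(12/2)
Product = 645779095649856


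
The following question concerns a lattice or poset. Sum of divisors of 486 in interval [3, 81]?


Interval [3,81] in divisors of 486: [3, 9, 27, 81]
Sum = 120


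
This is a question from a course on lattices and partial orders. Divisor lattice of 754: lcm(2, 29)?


Join=lcm.
gcd(2,29)=1
lcm=58


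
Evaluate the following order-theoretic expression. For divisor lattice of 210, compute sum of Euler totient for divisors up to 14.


Divisors of 210 up to 14: [1, 2, 3, 5, 6, 7, 10, 14]
phi values: [1, 1, 2, 4, 2, 6, 4, 6]
Sum = 26


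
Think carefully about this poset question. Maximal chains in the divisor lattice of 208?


A maximal chain goes from the minimum element to a maximal element via cover relations.
Counting all min-to-max paths in the cover graph.
Total maximal chains: 5


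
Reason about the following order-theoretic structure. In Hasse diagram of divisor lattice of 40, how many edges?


A cover relation a -< b holds when a < b with no c strictly between.
Cover relations:
  1 -< 2
  1 -< 5
  2 -< 4
  2 -< 10
  4 -< 8
  4 -< 20
  5 -< 10
  8 -< 40
  ...2 more
Total: 10


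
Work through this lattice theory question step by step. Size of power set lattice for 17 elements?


Power set = 2^n.
2^17 = 131072


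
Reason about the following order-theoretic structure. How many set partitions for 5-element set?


B(n) = number of set partitions of an n-element set.
B(n) satisfies the recurrence: B(n+1) = sum_k C(n,k)*B(k).
B(5) = 52


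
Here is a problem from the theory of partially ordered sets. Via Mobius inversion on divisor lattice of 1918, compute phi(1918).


phi(n) = n * prod_{p|n} (1 - 1/p).
Prime divisors of 1918: [2, 7, 137]
phi(1918) = 1918 * (1 - 1/2) * (1 - 1/7) * (1 - 1/137)
phi(1918) = 816


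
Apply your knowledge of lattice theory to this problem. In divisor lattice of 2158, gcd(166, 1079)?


Meet=gcd.
gcd(166,1079)=83


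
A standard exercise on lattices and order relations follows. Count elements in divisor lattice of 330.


Divisors of 330: [1, 2, 3, 5, 6, 10, 11, 15, 22, 30, 33, 55, 66, 110, 165, 330]
Count: 16


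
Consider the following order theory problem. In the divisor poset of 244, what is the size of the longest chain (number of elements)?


A chain is a totally ordered subset; we count the number of elements in a maximum chain.
Compute, for each element x, the size of the longest chain ending at x:
  1: 1
  2: 2
  61: 2
  4: 3
  122: 3
  244: 4
A maximum chain: 1 < 2 < 4 < 244
Number of elements in the longest chain: 4


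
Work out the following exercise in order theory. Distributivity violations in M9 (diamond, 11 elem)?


Distributive law: a ^ (b v c) = (a ^ b) v (a ^ c).
Check all 11^3 = 1331 ordered triples (a,b,c).
  e.g. a=a1, b=a2, c=a3: lhs=a1 != rhs=0
  e.g. a=a1, b=a2, c=a4: lhs=a1 != rhs=0
Total violating triples: 504


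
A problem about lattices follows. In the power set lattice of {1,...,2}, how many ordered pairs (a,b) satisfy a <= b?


The order relation is {(a,b) : a <= b}, reflexive so it includes (a,a).
Examples: ({},{}), ({},{1,2}), ({},{1}), ({},{2}), ({1,2},{1,2}), ...
Total ordered pairs: 9


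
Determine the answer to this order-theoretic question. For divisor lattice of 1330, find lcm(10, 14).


In a divisor lattice, join = lcm (least common multiple).
Compute lcm iteratively: start with first element, then lcm(current, next).
Elements: [10, 14]
lcm(10,14) = 70
Final lcm = 70


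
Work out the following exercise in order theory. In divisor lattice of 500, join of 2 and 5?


In a divisor lattice, join = lcm (least common multiple).
gcd(2,5) = 1
lcm(2,5) = 2*5/gcd = 10/1 = 10


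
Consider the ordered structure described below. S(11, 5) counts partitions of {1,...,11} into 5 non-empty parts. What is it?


S(n,k) = k*S(n-1,k) + S(n-1,k-1).
S(10,5) = 42525, S(10,4) = 34105
S(11,5) = 5*42525 + 34105 = 212625 + 34105
S(11,5) = 246730


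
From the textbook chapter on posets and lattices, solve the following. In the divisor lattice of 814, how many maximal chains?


A maximal chain goes from the minimum element to a maximal element via cover relations.
Counting all min-to-max paths in the cover graph.
Total maximal chains: 6


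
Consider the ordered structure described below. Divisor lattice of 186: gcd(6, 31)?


Meet=gcd.
gcd(6,31)=1


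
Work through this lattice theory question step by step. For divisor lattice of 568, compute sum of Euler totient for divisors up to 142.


Divisors of 568 up to 142: [1, 2, 4, 8, 71, 142]
phi values: [1, 1, 2, 4, 70, 70]
Sum = 148


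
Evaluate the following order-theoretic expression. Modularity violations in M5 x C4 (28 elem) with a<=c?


Modular law: if a <= c then a v (b ^ c) = (a v b) ^ c.
Check all triples (a,b,c) with a <= c among 28 elements.
This lattice is modular (diamonds M_m and their chain-products are modular).
Total violating triples: 0


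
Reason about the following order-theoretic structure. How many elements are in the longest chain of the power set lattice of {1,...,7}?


A chain is a totally ordered subset; we count the number of elements in a maximum chain.
Compute, for each element x, the size of the longest chain ending at x:
  {}: 1
  {1}: 2
  {2}: 2
  {3}: 2
  {4}: 2
  {5}: 2
  ...
A maximum chain: {} < {1} < {1,2} < {1,2,3} < {1,2,3,4} < {1,2,3,4,5} < {1,2,3,4,5,6} < {1,2,3,4,5,6,7}
Number of elements in the longest chain: 8


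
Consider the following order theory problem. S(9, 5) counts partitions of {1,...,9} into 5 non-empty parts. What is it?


S(n,k) = k*S(n-1,k) + S(n-1,k-1).
S(8,5) = 1050, S(8,4) = 1701
S(9,5) = 5*1050 + 1701 = 5250 + 1701
S(9,5) = 6951


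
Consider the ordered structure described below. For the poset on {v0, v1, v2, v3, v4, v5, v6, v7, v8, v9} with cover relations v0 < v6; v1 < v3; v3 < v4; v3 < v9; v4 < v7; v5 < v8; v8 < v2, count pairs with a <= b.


The order relation is {(a,b) : a <= b}, reflexive so it includes (a,a).
Examples: (v0,v0), (v0,v6), (v1,v1), (v1,v3), (v1,v4), ...
Total ordered pairs: 22
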